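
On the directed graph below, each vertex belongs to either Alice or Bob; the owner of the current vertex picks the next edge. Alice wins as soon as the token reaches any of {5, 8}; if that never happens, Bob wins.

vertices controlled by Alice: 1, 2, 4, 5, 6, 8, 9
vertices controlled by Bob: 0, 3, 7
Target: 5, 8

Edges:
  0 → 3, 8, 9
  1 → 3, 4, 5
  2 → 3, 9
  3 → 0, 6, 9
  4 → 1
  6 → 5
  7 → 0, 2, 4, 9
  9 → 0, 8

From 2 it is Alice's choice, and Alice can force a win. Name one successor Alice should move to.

A0 = {5, 8}
A1: add {1, 6, 9} — 1 (Alice) has 1→5; 6 (Alice) has 6→5; 9 (Alice) has 9→8.
A2: add {2, 4} — 2 (Alice) has 2→9; 4 (Alice) has 4→1.
A3 = A2; e.g. 0 (Bob) can still go to 3. Fixed point.
From 2, successor 9 is in the attractor (rank 1); the other successor 3 is not.

9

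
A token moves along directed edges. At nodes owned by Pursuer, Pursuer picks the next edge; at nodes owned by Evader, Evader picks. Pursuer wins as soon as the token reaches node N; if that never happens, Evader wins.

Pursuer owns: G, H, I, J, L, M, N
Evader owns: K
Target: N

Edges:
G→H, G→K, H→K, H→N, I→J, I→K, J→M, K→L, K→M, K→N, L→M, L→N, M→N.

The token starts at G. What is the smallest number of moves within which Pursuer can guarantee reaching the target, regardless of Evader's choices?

2

A0 = {N}
A1: add {H, L, M} — H (Pursuer) has H→N; L (Pursuer) has L→N; M (Pursuer) has M→N.
A2: add {G, J, K} — G (Pursuer) has G→H; J (Pursuer) has J→M; K (Evader): all of {L, M, N} already in.
G enters the attractor at level 2, so Pursuer can force the target in 2 moves from there.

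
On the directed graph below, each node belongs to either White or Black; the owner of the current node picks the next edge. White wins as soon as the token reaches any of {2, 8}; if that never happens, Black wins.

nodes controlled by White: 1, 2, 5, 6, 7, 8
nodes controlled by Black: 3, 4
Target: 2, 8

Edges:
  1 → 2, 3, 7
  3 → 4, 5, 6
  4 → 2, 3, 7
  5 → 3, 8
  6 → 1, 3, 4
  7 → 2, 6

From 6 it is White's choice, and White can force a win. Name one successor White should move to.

A0 = {2, 8}
A1: add {1, 5, 7} — 1 (White) has 1→2; 5 (White) has 5→8; 7 (White) has 7→2.
A2: add {6} — 6 (White) has 6→1.
A3 = A2; e.g. 3 (Black) can still go to 4. Fixed point.
From 6, successor 1 is in the attractor (rank 1); the other successors 3, 4 are not.

1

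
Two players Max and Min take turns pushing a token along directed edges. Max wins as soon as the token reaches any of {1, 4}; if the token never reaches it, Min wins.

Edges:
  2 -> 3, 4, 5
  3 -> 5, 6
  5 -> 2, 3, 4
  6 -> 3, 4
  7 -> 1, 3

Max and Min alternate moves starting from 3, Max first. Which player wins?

Min

Track states (vertex, player-to-move).
A0 = {(1,Max), (1,Min), (4,Max), (4,Min)}
A1: add {(2,Max), (5,Max), (6,Max), (7,Max)}.
A2: add {(3,Min)}.
A3 = A2; e.g. (2,Min) stays out. (3,Max) never enters ⇒ Min avoids the target.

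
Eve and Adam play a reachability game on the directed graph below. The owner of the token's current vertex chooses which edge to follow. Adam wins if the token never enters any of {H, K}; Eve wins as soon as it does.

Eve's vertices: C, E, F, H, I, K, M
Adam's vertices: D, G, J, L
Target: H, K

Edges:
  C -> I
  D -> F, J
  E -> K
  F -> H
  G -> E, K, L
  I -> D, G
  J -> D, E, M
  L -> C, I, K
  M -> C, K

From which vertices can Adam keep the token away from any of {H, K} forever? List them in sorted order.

A0 = {H, K}
A1: add {E, F, M} — E (Eve) has E→K; F (Eve) has F→H; M (Eve) has M→K.
A2 = A1; e.g. C (Eve) has no edge into A1. Fixed point.
Eve's attractor = {E, F, H, K, M}; Adam avoids the target exactly from the complement.

C, D, G, I, J, L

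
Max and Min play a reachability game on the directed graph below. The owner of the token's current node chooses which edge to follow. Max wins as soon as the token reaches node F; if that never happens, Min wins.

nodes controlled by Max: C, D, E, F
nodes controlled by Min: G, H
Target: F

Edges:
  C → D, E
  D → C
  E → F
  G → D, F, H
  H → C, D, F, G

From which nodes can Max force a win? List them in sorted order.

A0 = {F}
A1: add {E} — E (Max) has E→F.
A2: add {C} — C (Max) has C→E.
A3: add {D} — D (Max) has D→C.
A4 = A3; e.g. G (Min) can still go to H. Fixed point.
Max's winning region = {C, D, E, F}.

C, D, E, F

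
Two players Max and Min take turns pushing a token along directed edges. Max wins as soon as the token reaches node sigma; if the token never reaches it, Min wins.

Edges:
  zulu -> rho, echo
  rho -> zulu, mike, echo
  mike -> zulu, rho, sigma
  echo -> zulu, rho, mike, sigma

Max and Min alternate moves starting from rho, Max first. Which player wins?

Track states (vertex, player-to-move).
A0 = {(sigma,Max), (sigma,Min)}
A1: add {(mike,Max), (echo,Max)}.
A2 = A1; e.g. (zulu,Max) stays out. (rho,Max) never enters ⇒ Min avoids the target.

Min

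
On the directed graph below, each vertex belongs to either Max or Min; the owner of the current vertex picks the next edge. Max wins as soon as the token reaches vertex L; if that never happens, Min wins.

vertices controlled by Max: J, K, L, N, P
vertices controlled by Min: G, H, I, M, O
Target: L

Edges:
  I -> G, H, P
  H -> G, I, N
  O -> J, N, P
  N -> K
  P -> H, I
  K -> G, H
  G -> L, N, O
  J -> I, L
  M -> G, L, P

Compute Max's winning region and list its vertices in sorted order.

A0 = {L}
A1: add {J} — J (Max) has J→L.
A2 = A1; e.g. G (Min) can still go to N. Fixed point.
Max's winning region = {J, L}.

J, L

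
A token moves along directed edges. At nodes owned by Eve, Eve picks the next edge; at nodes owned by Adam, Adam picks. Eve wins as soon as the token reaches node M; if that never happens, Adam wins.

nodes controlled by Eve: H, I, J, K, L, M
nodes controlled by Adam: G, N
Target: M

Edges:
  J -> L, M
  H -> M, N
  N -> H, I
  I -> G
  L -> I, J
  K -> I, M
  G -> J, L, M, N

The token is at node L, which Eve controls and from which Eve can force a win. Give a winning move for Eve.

J

A0 = {M}
A1: add {H, J, K} — H (Eve) has H→M; J (Eve) has J→M; K (Eve) has K→M.
A2: add {L} — L (Eve) has L→J.
A3 = A2; e.g. G (Adam) can still go to N. Fixed point.
From L, successor J is in the attractor (rank 1); the other successor I is not.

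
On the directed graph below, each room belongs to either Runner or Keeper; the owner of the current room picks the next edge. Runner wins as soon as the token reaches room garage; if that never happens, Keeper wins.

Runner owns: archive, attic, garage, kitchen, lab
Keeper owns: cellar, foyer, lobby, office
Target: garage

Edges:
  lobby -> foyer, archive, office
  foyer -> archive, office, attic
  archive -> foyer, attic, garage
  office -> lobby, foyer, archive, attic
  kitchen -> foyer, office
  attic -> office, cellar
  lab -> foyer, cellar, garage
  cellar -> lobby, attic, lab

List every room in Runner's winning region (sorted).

archive, garage, lab

A0 = {garage}
A1: add {archive, lab} — archive (Runner) has archive→garage; lab (Runner) has lab→garage.
A2 = A1; e.g. lobby (Keeper) can still go to foyer. Fixed point.
Runner's winning region = {archive, garage, lab}.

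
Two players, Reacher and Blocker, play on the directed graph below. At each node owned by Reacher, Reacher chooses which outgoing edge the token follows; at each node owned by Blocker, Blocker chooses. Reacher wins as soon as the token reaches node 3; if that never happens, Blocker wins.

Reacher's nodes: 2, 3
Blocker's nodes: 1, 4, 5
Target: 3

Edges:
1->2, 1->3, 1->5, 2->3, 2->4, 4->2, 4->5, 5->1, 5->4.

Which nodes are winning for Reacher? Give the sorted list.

A0 = {3}
A1: add {2} — 2 (Reacher) has 2→3.
A2 = A1; e.g. 1 (Blocker) can still go to 5. Fixed point.
Reacher's winning region = {2, 3}.

2, 3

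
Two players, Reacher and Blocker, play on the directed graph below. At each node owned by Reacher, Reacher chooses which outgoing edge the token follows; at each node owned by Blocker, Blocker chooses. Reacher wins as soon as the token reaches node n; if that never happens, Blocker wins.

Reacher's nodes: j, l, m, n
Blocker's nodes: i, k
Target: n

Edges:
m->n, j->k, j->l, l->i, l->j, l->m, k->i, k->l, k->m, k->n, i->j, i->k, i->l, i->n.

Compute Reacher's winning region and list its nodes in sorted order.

j, l, m, n

A0 = {n}
A1: add {m} — m (Reacher) has m→n.
A2: add {l} — l (Reacher) has l→m.
A3: add {j} — j (Reacher) has j→l.
A4 = A3; e.g. i (Blocker) can still go to k. Fixed point.
Reacher's winning region = {j, l, m, n}.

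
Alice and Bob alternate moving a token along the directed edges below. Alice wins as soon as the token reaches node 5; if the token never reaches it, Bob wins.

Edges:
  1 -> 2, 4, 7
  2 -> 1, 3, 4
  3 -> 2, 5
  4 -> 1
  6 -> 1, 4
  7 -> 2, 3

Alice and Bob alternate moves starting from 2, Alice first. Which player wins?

Bob

Track states (vertex, player-to-move).
A0 = {(5,Alice), (5,Bob)}
A1: add {(3,Alice)}.
A2 = A1; e.g. (1,Alice) stays out. (2,Alice) never enters ⇒ Bob avoids the target.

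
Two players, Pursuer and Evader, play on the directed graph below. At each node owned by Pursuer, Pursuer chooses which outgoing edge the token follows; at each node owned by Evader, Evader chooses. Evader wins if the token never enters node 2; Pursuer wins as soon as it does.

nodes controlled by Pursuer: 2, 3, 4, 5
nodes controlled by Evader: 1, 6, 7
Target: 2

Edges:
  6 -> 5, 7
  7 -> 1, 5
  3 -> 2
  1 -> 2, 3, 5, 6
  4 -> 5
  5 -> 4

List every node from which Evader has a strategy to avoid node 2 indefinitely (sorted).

A0 = {2}
A1: add {3} — 3 (Pursuer) has 3→2.
A2 = A1; e.g. 1 (Evader) can still go to 5. Fixed point.
Pursuer's attractor = {2, 3}; Evader avoids the target exactly from the complement.

1, 4, 5, 6, 7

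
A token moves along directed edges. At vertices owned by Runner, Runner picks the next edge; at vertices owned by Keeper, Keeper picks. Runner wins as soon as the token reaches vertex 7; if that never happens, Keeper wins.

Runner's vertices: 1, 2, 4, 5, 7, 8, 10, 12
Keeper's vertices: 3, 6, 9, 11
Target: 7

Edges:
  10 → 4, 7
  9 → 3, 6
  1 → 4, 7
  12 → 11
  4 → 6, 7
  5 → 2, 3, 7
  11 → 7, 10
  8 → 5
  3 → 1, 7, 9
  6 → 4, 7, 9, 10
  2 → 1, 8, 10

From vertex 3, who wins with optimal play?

Keeper

A0 = {7}
A1: add {1, 4, 5, 10} — 1 (Runner) has 1→7; 4 (Runner) has 4→7; 5 (Runner) has 5→7; 10 (Runner) has 10→7.
A2: add {2, 8, 11} — 2 (Runner) has 2→1; 8 (Runner) has 8→5; 11 (Keeper): all of {7, 10} already in.
A3: add {12} — 12 (Runner) has 12→11.
A4 = A3; e.g. 3 (Keeper) can still go to 9. Fixed point.
3 never enters the attractor, so Keeper can avoid the target forever.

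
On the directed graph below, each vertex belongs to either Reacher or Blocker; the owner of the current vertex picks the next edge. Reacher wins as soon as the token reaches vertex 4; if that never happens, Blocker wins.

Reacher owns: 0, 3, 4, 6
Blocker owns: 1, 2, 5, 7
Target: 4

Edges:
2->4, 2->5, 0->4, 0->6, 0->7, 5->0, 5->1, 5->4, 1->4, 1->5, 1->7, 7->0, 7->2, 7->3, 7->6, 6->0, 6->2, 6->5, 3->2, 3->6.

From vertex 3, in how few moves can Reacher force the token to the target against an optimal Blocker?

3

A0 = {4}
A1: add {0} — 0 (Reacher) has 0→4.
A2: add {6} — 6 (Reacher) has 6→0.
A3: add {3} — 3 (Reacher) has 3→6.
A4 = A3; e.g. 1 (Blocker) can still go to 5. Fixed point.
3 enters the attractor at level 3, so Reacher can force the target in 3 moves from there.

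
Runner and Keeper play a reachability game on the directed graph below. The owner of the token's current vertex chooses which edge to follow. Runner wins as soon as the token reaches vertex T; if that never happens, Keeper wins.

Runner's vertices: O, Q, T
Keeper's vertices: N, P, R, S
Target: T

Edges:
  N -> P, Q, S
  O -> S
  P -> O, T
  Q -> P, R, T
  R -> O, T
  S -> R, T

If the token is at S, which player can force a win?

Keeper

A0 = {T}
A1: add {Q} — Q (Runner) has Q→T.
A2 = A1; e.g. N (Keeper) can still go to P. Fixed point.
S never enters the attractor, so Keeper can avoid the target forever.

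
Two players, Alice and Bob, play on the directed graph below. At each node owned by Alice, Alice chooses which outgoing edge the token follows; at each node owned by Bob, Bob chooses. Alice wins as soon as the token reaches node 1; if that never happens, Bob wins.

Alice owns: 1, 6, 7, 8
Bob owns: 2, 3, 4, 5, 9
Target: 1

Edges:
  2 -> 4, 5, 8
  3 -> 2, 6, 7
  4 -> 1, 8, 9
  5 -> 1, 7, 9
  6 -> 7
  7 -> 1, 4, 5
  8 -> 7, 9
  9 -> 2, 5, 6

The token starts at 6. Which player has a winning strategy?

Alice

A0 = {1}
A1: add {7} — 7 (Alice) has 7→1.
A2: add {6, 8} — 6 (Alice) has 6→7; 8 (Alice) has 8→7.
A3 = A2; e.g. 2 (Bob) can still go to 4. Fixed point.
6 ∈ A2, so Alice can force the target.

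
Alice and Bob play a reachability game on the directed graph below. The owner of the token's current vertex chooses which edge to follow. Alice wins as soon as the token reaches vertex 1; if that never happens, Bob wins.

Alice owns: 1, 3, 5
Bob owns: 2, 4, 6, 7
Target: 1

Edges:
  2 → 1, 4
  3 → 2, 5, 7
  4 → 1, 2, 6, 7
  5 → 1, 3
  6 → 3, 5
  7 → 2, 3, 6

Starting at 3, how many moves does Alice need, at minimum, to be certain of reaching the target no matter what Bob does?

A0 = {1}
A1: add {5} — 5 (Alice) has 5→1.
A2: add {3} — 3 (Alice) has 3→5.
3 enters the attractor at level 2, so Alice can force the target in 2 moves from there.

2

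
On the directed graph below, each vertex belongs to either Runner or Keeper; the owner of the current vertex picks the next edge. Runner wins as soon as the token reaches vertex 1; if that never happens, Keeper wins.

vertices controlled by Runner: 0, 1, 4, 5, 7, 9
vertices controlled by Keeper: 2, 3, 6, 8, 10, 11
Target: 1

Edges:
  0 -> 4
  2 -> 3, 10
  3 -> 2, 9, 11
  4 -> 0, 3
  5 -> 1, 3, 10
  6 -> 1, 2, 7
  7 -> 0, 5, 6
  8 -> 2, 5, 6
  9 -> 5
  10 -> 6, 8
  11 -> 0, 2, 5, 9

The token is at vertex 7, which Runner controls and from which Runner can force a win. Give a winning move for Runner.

A0 = {1}
A1: add {5} — 5 (Runner) has 5→1.
A2: add {7, 9} — 7 (Runner) has 7→5; 9 (Runner) has 9→5.
A3 = A2; e.g. 0 (Runner) has no edge into A2. Fixed point.
From 7, successor 5 is in the attractor (rank 1); the other successors 0, 6 are not.

5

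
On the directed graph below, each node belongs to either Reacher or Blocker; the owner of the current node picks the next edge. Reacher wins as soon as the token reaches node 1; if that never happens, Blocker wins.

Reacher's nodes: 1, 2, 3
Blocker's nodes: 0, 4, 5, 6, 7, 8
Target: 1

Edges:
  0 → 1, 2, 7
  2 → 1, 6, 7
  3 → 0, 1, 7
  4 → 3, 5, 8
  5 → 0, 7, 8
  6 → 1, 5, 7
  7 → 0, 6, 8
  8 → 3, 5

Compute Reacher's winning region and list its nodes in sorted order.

A0 = {1}
A1: add {2, 3} — 2 (Reacher) has 2→1; 3 (Reacher) has 3→1.
A2 = A1; e.g. 0 (Blocker) can still go to 7. Fixed point.
Reacher's winning region = {1, 2, 3}.

1, 2, 3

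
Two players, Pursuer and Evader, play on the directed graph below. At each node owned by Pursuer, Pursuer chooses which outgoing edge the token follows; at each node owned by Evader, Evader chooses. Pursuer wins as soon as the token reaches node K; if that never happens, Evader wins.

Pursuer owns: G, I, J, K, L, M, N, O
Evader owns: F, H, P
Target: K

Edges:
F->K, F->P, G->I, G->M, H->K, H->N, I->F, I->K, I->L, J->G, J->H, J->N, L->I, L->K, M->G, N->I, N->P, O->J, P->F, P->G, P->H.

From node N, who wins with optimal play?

Pursuer

A0 = {K}
A1: add {I, L} — I (Pursuer) has I→K; L (Pursuer) has L→K.
A2: add {G, N} — G (Pursuer) has G→I; N (Pursuer) has N→I.
N ∈ A2, so Pursuer can force the target.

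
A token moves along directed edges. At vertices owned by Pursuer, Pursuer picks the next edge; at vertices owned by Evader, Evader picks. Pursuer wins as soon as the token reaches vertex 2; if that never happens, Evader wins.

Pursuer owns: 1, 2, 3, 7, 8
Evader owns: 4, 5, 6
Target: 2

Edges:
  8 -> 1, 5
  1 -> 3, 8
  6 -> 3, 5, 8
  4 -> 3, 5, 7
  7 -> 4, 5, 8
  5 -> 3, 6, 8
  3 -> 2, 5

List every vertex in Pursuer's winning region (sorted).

1, 2, 3, 7, 8

A0 = {2}
A1: add {3} — 3 (Pursuer) has 3→2.
A2: add {1} — 1 (Pursuer) has 1→3.
A3: add {8} — 8 (Pursuer) has 8→1.
A4: add {7} — 7 (Pursuer) has 7→8.
A5 = A4; e.g. 4 (Evader) can still go to 5. Fixed point.
Pursuer's winning region = {1, 2, 3, 7, 8}.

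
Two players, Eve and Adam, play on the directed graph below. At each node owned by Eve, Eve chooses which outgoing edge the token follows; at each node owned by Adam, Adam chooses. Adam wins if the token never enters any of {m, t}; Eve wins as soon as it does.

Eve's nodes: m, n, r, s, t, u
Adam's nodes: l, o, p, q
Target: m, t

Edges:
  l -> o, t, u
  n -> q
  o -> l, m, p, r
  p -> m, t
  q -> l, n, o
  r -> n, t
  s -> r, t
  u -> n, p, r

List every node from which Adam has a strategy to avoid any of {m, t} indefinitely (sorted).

A0 = {m, t}
A1: add {p, r, s} — p (Adam): all of {m, t} already in; r (Eve) has r→t; s (Eve) has s→t.
A2: add {u} — u (Eve) has u→p.
A3 = A2; e.g. l (Adam) can still go to o. Fixed point.
Eve's attractor = {m, p, r, s, t, u}; Adam avoids the target exactly from the complement.

l, n, o, q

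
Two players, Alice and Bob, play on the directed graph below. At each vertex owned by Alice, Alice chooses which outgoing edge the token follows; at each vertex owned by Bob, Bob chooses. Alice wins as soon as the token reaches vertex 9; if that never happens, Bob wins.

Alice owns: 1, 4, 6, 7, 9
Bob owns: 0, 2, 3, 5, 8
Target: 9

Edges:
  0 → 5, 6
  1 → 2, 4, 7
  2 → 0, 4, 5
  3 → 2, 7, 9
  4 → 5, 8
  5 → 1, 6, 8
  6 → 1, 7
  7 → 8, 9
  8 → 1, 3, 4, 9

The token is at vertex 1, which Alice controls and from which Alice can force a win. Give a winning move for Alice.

A0 = {9}
A1: add {7} — 7 (Alice) has 7→9.
A2: add {1, 6} — 1 (Alice) has 1→7; 6 (Alice) has 6→7.
A3 = A2; e.g. 0 (Bob) can still go to 5. Fixed point.
From 1, successor 7 is in the attractor (rank 1); the other successors 2, 4 are not.

7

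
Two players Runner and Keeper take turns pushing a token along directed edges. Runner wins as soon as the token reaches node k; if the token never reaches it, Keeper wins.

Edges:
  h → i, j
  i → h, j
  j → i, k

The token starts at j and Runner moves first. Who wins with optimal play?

Track states (vertex, player-to-move).
A0 = {(k,Runner), (k,Keeper)}
A1: add {(j,Runner)}.
(j,Runner) ∈ A1 ⇒ Runner forces the target.

Runner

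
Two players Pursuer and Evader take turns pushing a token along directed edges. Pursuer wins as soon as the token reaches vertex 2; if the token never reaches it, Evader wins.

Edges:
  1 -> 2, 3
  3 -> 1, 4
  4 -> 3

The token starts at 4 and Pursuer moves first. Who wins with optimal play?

Track states (vertex, player-to-move).
A0 = {(2,Pursuer), (2,Evader)}
A1: add {(1,Pursuer)}.
A2 = A1; e.g. (1,Evader) stays out. (4,Pursuer) never enters ⇒ Evader avoids the target.

Evader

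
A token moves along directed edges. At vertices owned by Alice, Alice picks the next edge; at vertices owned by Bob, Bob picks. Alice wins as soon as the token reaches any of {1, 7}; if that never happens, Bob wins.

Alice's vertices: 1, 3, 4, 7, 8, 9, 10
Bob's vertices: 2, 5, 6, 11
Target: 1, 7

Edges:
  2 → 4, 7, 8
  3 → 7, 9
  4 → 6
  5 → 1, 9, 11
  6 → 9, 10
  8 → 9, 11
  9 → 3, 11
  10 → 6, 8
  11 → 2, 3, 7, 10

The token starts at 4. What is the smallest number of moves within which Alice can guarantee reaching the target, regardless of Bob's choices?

6

A0 = {1, 7}
A1: add {3} — 3 (Alice) has 3→7.
A2: add {9} — 9 (Alice) has 9→3.
A3: add {8} — 8 (Alice) has 8→9.
A4: add {10} — 10 (Alice) has 10→8.
A5: add {6} — 6 (Bob): all of {9, 10} already in.
A6: add {4} — 4 (Alice) has 4→6.
4 enters the attractor at level 6, so Alice can force the target in 6 moves from there.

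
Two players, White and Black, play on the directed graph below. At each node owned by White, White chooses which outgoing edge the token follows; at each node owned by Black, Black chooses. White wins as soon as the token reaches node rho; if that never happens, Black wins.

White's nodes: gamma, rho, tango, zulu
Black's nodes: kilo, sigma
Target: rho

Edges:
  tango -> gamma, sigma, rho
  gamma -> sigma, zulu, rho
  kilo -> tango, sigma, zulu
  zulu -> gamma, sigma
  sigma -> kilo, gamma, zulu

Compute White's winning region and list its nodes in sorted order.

gamma, rho, tango, zulu

A0 = {rho}
A1: add {gamma, tango} — tango (White) has tango→rho; gamma (White) has gamma→rho.
A2: add {zulu} — zulu (White) has zulu→gamma.
A3 = A2; e.g. kilo (Black) can still go to sigma. Fixed point.
White's winning region = {gamma, rho, tango, zulu}.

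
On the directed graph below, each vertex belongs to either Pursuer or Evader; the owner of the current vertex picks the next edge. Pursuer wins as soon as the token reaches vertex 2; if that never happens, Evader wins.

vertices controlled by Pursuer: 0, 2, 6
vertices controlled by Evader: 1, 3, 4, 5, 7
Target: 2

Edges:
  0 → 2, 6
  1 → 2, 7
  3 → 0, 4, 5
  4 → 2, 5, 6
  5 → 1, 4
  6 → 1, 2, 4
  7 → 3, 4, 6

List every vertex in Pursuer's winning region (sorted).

A0 = {2}
A1: add {0, 6} — 0 (Pursuer) has 0→2; 6 (Pursuer) has 6→2.
A2 = A1; e.g. 1 (Evader) can still go to 7. Fixed point.
Pursuer's winning region = {0, 2, 6}.

0, 2, 6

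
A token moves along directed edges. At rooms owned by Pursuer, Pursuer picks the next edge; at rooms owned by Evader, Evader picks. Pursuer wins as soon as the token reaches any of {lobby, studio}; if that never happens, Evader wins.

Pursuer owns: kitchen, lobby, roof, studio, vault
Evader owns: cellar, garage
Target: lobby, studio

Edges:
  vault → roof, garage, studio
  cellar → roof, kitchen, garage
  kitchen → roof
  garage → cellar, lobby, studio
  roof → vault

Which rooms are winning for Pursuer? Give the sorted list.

A0 = {lobby, studio}
A1: add {vault} — vault (Pursuer) has vault→studio.
A2: add {roof} — roof (Pursuer) has roof→vault.
A3: add {kitchen} — kitchen (Pursuer) has kitchen→roof.
A4 = A3; e.g. garage (Evader) can still go to cellar. Fixed point.
Pursuer's winning region = {kitchen, lobby, roof, studio, vault}.

kitchen, lobby, roof, studio, vault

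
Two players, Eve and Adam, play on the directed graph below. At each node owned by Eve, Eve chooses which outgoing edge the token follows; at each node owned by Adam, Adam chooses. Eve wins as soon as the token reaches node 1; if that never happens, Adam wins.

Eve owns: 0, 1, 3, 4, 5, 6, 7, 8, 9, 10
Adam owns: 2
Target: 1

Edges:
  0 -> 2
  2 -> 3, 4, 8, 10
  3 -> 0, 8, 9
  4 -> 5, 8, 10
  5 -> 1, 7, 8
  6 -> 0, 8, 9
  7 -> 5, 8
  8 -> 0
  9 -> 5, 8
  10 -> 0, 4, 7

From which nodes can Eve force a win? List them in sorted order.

A0 = {1}
A1: add {5} — 5 (Eve) has 5→1.
A2: add {4, 7, 9} — 4 (Eve) has 4→5; 7 (Eve) has 7→5; 9 (Eve) has 9→5.
A3: add {3, 6, 10} — 3 (Eve) has 3→9; 6 (Eve) has 6→9; 10 (Eve) has 10→4.
A4 = A3; e.g. 0 (Eve) has no edge into A3. Fixed point.
Eve's winning region = {1, 3, 4, 5, 6, 7, 9, 10}.

1, 3, 4, 5, 6, 7, 9, 10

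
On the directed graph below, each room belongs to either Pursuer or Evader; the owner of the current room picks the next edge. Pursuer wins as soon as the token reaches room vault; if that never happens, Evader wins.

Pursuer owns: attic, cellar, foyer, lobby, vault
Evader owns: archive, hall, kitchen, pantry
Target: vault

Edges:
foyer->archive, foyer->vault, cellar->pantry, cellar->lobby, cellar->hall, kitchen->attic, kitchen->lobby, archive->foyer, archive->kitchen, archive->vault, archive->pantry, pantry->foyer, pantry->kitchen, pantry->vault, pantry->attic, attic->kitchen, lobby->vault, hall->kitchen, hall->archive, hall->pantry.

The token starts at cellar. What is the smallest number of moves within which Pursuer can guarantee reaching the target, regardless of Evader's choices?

2

A0 = {vault}
A1: add {foyer, lobby} — foyer (Pursuer) has foyer→vault; lobby (Pursuer) has lobby→vault.
A2: add {cellar} — cellar (Pursuer) has cellar→lobby.
A3 = A2; e.g. kitchen (Evader) can still go to attic. Fixed point.
cellar enters the attractor at level 2, so Pursuer can force the target in 2 moves from there.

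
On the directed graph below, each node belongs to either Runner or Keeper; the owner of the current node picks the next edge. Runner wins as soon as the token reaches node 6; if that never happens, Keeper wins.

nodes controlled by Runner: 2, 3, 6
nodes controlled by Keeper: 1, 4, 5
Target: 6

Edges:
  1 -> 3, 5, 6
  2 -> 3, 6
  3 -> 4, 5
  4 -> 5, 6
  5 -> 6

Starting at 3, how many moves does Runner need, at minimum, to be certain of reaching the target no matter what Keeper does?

A0 = {6}
A1: add {2, 5} — 2 (Runner) has 2→6; 5 (Keeper): all of {6} already in.
A2: add {3, 4} — 3 (Runner) has 3→5; 4 (Keeper): all of {5, 6} already in.
3 enters the attractor at level 2, so Runner can force the target in 2 moves from there.

2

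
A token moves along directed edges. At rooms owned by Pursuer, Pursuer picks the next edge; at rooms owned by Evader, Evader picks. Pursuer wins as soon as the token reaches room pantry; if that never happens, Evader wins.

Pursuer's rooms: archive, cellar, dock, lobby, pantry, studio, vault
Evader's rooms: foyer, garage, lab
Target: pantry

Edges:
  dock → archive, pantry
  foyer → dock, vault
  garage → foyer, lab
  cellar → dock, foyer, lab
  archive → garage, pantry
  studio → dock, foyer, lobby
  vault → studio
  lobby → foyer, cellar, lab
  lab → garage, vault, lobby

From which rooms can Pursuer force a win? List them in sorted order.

archive, cellar, dock, foyer, lobby, pantry, studio, vault

A0 = {pantry}
A1: add {archive, dock} — dock (Pursuer) has dock→pantry; archive (Pursuer) has archive→pantry.
A2: add {cellar, studio} — cellar (Pursuer) has cellar→dock; studio (Pursuer) has studio→dock.
A3: add {lobby, vault} — vault (Pursuer) has vault→studio; lobby (Pursuer) has lobby→cellar.
A4: add {foyer} — foyer (Evader): all of {dock, vault} already in.
A5 = A4; e.g. garage (Evader) can still go to lab. Fixed point.
Pursuer's winning region = {archive, cellar, dock, foyer, lobby, pantry, studio, vault}.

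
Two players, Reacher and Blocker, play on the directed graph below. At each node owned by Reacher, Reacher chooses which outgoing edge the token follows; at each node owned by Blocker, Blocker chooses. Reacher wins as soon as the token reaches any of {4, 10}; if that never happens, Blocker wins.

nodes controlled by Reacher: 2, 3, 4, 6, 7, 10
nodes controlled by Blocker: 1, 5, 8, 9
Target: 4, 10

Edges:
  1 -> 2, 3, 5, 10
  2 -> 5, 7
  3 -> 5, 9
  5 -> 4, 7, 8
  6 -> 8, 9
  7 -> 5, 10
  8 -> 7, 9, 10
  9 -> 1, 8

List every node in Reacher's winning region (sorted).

A0 = {4, 10}
A1: add {7} — 7 (Reacher) has 7→10.
A2: add {2} — 2 (Reacher) has 2→7.
A3 = A2; e.g. 1 (Blocker) can still go to 3. Fixed point.
Reacher's winning region = {2, 4, 7, 10}.

2, 4, 7, 10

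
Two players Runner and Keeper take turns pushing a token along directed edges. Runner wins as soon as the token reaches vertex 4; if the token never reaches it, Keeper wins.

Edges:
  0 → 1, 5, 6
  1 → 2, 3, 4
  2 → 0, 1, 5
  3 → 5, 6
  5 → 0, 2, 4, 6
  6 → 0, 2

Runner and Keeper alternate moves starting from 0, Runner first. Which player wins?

Track states (vertex, player-to-move).
A0 = {(4,Runner), (4,Keeper)}
A1: add {(1,Runner), (5,Runner)}.
A2 = A1; e.g. (0,Runner) stays out. (0,Runner) never enters ⇒ Keeper avoids the target.

Keeper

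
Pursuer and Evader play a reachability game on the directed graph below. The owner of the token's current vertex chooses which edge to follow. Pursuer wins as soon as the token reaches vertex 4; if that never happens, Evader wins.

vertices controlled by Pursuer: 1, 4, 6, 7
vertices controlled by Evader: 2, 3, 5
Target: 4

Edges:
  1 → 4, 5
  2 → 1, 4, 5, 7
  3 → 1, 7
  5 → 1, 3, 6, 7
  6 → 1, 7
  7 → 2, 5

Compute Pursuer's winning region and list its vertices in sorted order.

A0 = {4}
A1: add {1} — 1 (Pursuer) has 1→4.
A2: add {6} — 6 (Pursuer) has 6→1.
A3 = A2; e.g. 2 (Evader) can still go to 5. Fixed point.
Pursuer's winning region = {1, 4, 6}.

1, 4, 6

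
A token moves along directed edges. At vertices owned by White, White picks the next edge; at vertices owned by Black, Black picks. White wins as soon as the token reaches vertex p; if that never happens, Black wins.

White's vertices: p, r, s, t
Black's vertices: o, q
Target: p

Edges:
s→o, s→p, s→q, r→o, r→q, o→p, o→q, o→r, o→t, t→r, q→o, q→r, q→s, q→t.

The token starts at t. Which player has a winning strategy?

Black

A0 = {p}
A1: add {s} — s (White) has s→p.
A2 = A1; e.g. o (Black) can still go to q. Fixed point.
t never enters the attractor, so Black can avoid the target forever.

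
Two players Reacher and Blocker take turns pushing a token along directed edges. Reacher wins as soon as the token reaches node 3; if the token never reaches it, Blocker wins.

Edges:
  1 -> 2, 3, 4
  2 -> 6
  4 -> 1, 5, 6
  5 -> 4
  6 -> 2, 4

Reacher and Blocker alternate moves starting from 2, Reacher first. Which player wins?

Blocker

Track states (vertex, player-to-move).
A0 = {(3,Reacher), (3,Blocker)}
A1: add {(1,Reacher)}.
A2 = A1; e.g. (1,Blocker) stays out. (2,Reacher) never enters ⇒ Blocker avoids the target.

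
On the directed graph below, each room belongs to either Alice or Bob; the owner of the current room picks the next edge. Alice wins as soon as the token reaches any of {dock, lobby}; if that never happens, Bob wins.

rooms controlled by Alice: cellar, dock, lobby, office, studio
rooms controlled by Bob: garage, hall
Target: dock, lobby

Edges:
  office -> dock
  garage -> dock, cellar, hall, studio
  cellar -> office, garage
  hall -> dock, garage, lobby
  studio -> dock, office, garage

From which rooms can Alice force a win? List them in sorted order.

A0 = {dock, lobby}
A1: add {office, studio} — office (Alice) has office→dock; studio (Alice) has studio→dock.
A2: add {cellar} — cellar (Alice) has cellar→office.
A3 = A2; e.g. garage (Bob) can still go to hall. Fixed point.
Alice's winning region = {cellar, dock, lobby, office, studio}.

cellar, dock, lobby, office, studio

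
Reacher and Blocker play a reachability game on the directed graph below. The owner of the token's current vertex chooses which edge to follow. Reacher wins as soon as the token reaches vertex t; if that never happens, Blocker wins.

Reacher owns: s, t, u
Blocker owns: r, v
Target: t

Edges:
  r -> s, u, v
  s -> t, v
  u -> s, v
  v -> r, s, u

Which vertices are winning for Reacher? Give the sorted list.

s, t, u

A0 = {t}
A1: add {s} — s (Reacher) has s→t.
A2: add {u} — u (Reacher) has u→s.
A3 = A2; e.g. r (Blocker) can still go to v. Fixed point.
Reacher's winning region = {s, t, u}.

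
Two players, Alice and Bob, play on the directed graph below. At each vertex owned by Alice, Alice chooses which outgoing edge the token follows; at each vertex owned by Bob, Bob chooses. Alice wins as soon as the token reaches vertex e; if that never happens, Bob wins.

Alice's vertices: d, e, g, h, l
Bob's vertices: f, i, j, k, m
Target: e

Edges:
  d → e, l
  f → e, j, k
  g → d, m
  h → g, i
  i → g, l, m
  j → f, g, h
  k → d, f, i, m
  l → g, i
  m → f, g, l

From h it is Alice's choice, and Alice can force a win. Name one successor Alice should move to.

A0 = {e}
A1: add {d} — d (Alice) has d→e.
A2: add {g} — g (Alice) has g→d.
A3: add {h, l} — h (Alice) has h→g; l (Alice) has l→g.
A4 = A3; e.g. f (Bob) can still go to j. Fixed point.
From h, successor g is in the attractor (rank 2); the other successor i is not.

g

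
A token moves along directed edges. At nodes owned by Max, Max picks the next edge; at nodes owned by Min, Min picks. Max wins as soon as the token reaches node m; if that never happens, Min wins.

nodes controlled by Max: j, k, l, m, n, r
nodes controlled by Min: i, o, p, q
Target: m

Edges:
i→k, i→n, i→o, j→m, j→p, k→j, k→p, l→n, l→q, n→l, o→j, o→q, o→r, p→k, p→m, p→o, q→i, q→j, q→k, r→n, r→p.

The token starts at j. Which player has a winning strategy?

Max

A0 = {m}
A1: add {j} — j (Max) has j→m.
j ∈ A1, so Max can force the target.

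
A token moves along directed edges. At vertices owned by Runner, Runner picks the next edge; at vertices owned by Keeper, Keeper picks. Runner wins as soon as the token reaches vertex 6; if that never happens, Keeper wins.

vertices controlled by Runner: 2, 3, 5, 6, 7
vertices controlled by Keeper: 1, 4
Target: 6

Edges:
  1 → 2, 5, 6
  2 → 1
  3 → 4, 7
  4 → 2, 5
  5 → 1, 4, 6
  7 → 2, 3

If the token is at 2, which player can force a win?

A0 = {6}
A1: add {5} — 5 (Runner) has 5→6.
A2 = A1; e.g. 1 (Keeper) can still go to 2. Fixed point.
2 never enters the attractor, so Keeper can avoid the target forever.

Keeper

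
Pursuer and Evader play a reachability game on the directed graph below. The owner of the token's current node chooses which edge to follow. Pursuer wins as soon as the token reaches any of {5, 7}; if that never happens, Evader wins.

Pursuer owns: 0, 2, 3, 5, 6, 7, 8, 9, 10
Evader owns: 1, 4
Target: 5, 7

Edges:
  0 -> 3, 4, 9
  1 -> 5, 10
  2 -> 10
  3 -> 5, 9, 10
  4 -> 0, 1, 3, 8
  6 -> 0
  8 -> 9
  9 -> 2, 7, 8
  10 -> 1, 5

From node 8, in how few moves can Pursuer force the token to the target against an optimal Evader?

A0 = {5, 7}
A1: add {3, 9, 10} — 3 (Pursuer) has 3→5; 9 (Pursuer) has 9→7; 10 (Pursuer) has 10→5.
A2: add {0, 1, 2, 8} — 0 (Pursuer) has 0→3; 1 (Evader): all of {5, 10} already in; 2 (Pursuer) has 2→10; 8 (Pursuer) has 8→9.
8 enters the attractor at level 2, so Pursuer can force the target in 2 moves from there.

2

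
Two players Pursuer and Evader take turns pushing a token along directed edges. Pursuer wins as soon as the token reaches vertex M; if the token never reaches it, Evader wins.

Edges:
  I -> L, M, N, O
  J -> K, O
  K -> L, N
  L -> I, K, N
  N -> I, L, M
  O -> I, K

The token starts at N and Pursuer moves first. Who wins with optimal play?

Pursuer

Track states (vertex, player-to-move).
A0 = {(M,Pursuer), (M,Evader)}
A1: add {(I,Pursuer), (N,Pursuer)}.
(N,Pursuer) ∈ A1 ⇒ Pursuer forces the target.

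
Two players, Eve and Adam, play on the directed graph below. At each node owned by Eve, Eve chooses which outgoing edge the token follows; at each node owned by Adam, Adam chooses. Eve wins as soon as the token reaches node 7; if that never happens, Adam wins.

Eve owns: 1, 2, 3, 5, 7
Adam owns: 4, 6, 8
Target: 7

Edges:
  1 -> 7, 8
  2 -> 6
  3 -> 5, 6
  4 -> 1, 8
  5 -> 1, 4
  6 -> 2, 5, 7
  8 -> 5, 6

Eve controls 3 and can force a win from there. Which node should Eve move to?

A0 = {7}
A1: add {1} — 1 (Eve) has 1→7.
A2: add {5} — 5 (Eve) has 5→1.
A3: add {3} — 3 (Eve) has 3→5.
A4 = A3; e.g. 2 (Eve) has no edge into A3. Fixed point.
From 3, successor 5 is in the attractor (rank 2); the other successor 6 is not.

5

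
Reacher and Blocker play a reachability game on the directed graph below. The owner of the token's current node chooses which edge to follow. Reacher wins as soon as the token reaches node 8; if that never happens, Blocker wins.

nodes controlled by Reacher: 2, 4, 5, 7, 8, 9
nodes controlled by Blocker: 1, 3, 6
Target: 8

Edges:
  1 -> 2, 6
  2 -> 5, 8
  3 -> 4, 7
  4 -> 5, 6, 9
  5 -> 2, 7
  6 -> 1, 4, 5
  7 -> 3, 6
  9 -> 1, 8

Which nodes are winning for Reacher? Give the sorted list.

2, 4, 5, 8, 9

A0 = {8}
A1: add {2, 9} — 2 (Reacher) has 2→8; 9 (Reacher) has 9→8.
A2: add {4, 5} — 4 (Reacher) has 4→9; 5 (Reacher) has 5→2.
A3 = A2; e.g. 1 (Blocker) can still go to 6. Fixed point.
Reacher's winning region = {2, 4, 5, 8, 9}.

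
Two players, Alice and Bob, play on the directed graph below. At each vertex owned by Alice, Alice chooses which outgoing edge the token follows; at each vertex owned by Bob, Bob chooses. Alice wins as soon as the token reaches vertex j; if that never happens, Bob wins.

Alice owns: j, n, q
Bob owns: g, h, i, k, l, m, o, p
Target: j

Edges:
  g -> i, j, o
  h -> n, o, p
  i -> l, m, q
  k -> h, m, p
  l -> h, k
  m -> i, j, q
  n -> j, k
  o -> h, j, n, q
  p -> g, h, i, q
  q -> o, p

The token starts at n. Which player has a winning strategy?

A0 = {j}
A1: add {n} — n (Alice) has n→j.
A2 = A1; e.g. g (Bob) can still go to i. Fixed point.
n ∈ A1, so Alice can force the target.

Alice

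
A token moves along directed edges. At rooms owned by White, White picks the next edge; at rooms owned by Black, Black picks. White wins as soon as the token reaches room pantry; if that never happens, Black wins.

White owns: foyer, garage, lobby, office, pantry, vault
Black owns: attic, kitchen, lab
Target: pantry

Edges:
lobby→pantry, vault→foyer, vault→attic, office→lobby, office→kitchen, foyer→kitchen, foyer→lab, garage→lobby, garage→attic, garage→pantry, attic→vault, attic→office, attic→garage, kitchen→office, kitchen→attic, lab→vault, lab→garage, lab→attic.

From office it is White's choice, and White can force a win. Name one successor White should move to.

A0 = {pantry}
A1: add {garage, lobby} — lobby (White) has lobby→pantry; garage (White) has garage→pantry.
A2: add {office} — office (White) has office→lobby.
A3 = A2; e.g. vault (White) has no edge into A2. Fixed point.
From office, successor lobby is in the attractor (rank 1); the other successor kitchen is not.

lobby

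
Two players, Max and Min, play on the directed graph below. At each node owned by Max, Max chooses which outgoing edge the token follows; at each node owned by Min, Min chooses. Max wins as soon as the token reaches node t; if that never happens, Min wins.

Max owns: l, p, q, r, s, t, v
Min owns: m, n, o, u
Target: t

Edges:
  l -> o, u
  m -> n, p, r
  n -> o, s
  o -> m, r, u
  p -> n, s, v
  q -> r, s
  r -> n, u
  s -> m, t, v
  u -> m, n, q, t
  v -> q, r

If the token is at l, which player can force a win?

A0 = {t}
A1: add {s} — s (Max) has s→t.
A2: add {p, q} — p (Max) has p→s; q (Max) has q→s.
A3: add {v} — v (Max) has v→q.
A4 = A3; e.g. l (Max) has no edge into A3. Fixed point.
l never enters the attractor, so Min can avoid the target forever.

Min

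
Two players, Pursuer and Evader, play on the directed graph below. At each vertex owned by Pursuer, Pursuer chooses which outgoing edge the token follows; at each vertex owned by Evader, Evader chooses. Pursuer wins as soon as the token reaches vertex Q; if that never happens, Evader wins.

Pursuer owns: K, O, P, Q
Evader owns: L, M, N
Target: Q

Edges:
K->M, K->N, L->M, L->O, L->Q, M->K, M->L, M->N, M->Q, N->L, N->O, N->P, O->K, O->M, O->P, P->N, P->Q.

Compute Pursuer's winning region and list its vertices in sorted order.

O, P, Q

A0 = {Q}
A1: add {P} — P (Pursuer) has P→Q.
A2: add {O} — O (Pursuer) has O→P.
A3 = A2; e.g. K (Pursuer) has no edge into A2. Fixed point.
Pursuer's winning region = {O, P, Q}.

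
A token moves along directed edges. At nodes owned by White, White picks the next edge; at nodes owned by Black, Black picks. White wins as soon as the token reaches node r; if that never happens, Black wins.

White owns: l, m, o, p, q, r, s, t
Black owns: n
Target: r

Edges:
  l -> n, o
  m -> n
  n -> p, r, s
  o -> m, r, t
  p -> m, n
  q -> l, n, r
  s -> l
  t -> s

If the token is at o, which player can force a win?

A0 = {r}
A1: add {o, q} — o (White) has o→r; q (White) has q→r.
o ∈ A1, so White can force the target.

White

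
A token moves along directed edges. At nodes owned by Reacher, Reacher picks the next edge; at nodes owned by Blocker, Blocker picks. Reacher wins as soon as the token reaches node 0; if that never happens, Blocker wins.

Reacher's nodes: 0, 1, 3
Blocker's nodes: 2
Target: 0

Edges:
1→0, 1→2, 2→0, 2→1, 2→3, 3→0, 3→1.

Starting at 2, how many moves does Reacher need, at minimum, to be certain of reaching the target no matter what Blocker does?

2

A0 = {0}
A1: add {1, 3} — 1 (Reacher) has 1→0; 3 (Reacher) has 3→0.
A2: add {2} — 2 (Blocker): all of {0, 1, 3} already in.
A2 = all vertices. Fixed point.
2 enters the attractor at level 2, so Reacher can force the target in 2 moves from there.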